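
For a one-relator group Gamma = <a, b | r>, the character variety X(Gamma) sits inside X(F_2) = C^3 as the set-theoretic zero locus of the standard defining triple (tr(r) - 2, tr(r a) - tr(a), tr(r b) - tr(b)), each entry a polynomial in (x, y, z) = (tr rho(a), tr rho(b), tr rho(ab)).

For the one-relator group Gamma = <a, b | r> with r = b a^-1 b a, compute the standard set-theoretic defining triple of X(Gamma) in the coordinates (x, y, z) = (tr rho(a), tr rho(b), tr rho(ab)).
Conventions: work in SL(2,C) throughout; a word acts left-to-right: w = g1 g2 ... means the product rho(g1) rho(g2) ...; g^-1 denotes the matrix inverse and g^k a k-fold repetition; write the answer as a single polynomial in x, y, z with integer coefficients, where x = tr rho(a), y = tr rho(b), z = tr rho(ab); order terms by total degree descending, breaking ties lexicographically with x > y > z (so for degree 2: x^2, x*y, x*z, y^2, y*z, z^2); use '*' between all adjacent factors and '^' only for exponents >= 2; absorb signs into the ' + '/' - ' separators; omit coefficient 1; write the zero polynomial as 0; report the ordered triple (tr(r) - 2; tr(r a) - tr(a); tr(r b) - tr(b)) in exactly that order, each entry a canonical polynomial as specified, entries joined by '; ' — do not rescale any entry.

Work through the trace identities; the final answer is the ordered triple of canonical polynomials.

tr(b a b) = tr(b) tr(a b) - tr(a) = y*z - x
tr(b a b a) = tr(b a) tr(b a) - tr(1) = z^2 - 2
tr(b a^-1 b a) = tr(b a b) tr(a) - tr(b a b a) = x*y*z - x^2 - z^2 + 2
tr(b^2) = tr(b) tr(b) - tr(1) = y^2 - 2
tr(b a^2 b) = tr(a) tr(b^2 a) - tr(b^2) = x*y*z - x^2 - y^2 + 2
tr(b a^2 b a) = tr(a) tr(b a b a) - tr(b a b) = x*z^2 - y*z - x
tr(b a^-1 b a^2) = tr(b a^2 b) tr(a) - tr(b a^2 b a) = x^2*y*z - x^3 - x*y^2 - x*z^2 + y*z + 3*x
tr(b a b^2) = tr(b) tr(b a b) - tr(b a)  (reduce the b square) = y^2*z - x*y - z
tr(a b a) = tr(a) tr(b a) - tr(b)  (reduce the a square) = x*z - y
tr(b a b^2 a) = tr(b) tr(a b a b) - tr(a b a)  (reduce the b square) = y*z^2 - x*z - y
tr(b a^-1 b a b) = tr(b a b^2) tr(a) - tr(b a b^2 a)  (eliminate a^-1) = x*y^2*z - x^2*y - y*z^2 + y
assemble the triple (tr(r) - 2; tr(r a) - x; tr(r b) - y)

x*y*z - x^2 - z^2; x^2*y*z - x^3 - x*y^2 - x*z^2 + y*z + 2*x; x*y^2*z - x^2*y - y*z^2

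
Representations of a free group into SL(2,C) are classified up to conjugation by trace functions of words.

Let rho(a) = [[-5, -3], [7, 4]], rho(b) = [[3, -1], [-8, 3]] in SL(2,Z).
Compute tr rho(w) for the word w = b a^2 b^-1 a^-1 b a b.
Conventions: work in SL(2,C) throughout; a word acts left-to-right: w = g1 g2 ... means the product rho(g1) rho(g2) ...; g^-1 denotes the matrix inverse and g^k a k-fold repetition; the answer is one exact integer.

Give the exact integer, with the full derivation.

rho(b) = [[3, -1], [-8, 3]]
... * rho(a) = [[-5, -3], [7, 4]]  ->  [[-22, -13], [61, 36]]
... * rho(a) = [[-5, -3], [7, 4]]  ->  [[19, 14], [-53, -39]]
... * rho(b^-1) = [[3, 1], [8, 3]]  ->  [[169, 61], [-471, -170]]
... * rho(a^-1) = [[4, 3], [-7, -5]]  ->  [[249, 202], [-694, -563]]
... * rho(b) = [[3, -1], [-8, 3]]  ->  [[-869, 357], [2422, -995]]
... * rho(a) = [[-5, -3], [7, 4]]  ->  [[6844, 4035], [-19075, -11246]]
... * rho(b) = [[3, -1], [-8, 3]]  ->  [[-11748, 5261], [32743, -14663]]
tr = -11748 + -14663 = -26411

-26411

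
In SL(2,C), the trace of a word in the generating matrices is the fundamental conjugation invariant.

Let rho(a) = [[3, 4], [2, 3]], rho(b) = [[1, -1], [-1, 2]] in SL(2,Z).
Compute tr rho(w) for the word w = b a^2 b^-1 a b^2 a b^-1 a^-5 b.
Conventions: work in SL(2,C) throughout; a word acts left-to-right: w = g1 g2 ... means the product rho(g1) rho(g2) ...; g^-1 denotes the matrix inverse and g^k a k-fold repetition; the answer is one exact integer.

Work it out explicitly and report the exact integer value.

rho(b) = [[1, -1], [-1, 2]]
... * rho(a) = [[3, 4], [2, 3]]  ->  [[1, 1], [1, 2]]
... * rho(a) = [[3, 4], [2, 3]]  ->  [[5, 7], [7, 10]]
... * rho(b^-1) = [[2, 1], [1, 1]]  ->  [[17, 12], [24, 17]]
... * rho(a) = [[3, 4], [2, 3]]  ->  [[75, 104], [106, 147]]
... * rho(b) = [[1, -1], [-1, 2]]  ->  [[-29, 133], [-41, 188]]
... * rho(b) = [[1, -1], [-1, 2]]  ->  [[-162, 295], [-229, 417]]
... * rho(a) = [[3, 4], [2, 3]]  ->  [[104, 237], [147, 335]]
... * rho(b^-1) = [[2, 1], [1, 1]]  ->  [[445, 341], [629, 482]]
... * rho(a^-1) = [[3, -4], [-2, 3]]  ->  [[653, -757], [923, -1070]]
... * rho(a^-1) = [[3, -4], [-2, 3]]  ->  [[3473, -4883], [4909, -6902]]
... * rho(a^-1) = [[3, -4], [-2, 3]]  ->  [[20185, -28541], [28531, -40342]]
... * rho(a^-1) = [[3, -4], [-2, 3]]  ->  [[117637, -166363], [166277, -235150]]
... * rho(a^-1) = [[3, -4], [-2, 3]]  ->  [[685637, -969637], [969131, -1370558]]
... * rho(b) = [[1, -1], [-1, 2]]  ->  [[1655274, -2624911], [2339689, -3710247]]
tr = 1655274 + -3710247 = -2054973

-2054973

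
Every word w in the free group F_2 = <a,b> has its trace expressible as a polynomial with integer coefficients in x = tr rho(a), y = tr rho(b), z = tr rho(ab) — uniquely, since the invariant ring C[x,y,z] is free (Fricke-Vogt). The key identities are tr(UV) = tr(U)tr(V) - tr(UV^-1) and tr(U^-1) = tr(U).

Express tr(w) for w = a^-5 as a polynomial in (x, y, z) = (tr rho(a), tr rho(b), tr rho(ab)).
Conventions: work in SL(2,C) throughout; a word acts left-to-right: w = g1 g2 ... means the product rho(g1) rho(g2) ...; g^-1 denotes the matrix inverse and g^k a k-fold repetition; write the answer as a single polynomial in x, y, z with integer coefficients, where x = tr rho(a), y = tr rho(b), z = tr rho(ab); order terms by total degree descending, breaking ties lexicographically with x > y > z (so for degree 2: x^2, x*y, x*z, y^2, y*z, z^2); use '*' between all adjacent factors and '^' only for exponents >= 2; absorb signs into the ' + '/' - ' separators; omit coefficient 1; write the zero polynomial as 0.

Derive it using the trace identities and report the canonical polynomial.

x^5 - 5*x^3 + 5*x

tr(a^-1) = tr(a) = x
tr(a^-2) = tr(a^-1) * tr(a) - tr(1) = x^2 - 2
tr(a^-3) = tr(a^-2) * tr(a) - tr(a^-1) = x^3 - 3*x
tr(a^-4) = tr(a^-3) * tr(a) - tr(a^-2) = x^4 - 4*x^2 + 2
tr(a^-5) = tr(a^-4) * tr(a) - tr(a^-3) = x^5 - 5*x^3 + 5*x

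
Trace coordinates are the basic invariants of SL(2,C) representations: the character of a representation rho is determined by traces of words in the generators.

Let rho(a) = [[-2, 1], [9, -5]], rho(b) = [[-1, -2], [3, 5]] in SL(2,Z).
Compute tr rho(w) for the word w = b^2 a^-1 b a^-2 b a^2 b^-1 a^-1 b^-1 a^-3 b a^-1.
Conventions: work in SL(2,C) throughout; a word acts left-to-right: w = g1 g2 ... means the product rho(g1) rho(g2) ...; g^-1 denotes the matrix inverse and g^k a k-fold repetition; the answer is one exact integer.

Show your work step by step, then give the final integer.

rho(b) = [[-1, -2], [3, 5]]
... * rho(b) = [[-1, -2], [3, 5]]  ->  [[-5, -8], [12, 19]]
... * rho(a^-1) = [[-5, -1], [-9, -2]]  ->  [[97, 21], [-231, -50]]
... * rho(b) = [[-1, -2], [3, 5]]  ->  [[-34, -89], [81, 212]]
... * rho(a^-1) = [[-5, -1], [-9, -2]]  ->  [[971, 212], [-2313, -505]]
... * rho(a^-1) = [[-5, -1], [-9, -2]]  ->  [[-6763, -1395], [16110, 3323]]
... * rho(b) = [[-1, -2], [3, 5]]  ->  [[2578, 6551], [-6141, -15605]]
... * rho(a) = [[-2, 1], [9, -5]]  ->  [[53803, -30177], [-128163, 71884]]
... * rho(a) = [[-2, 1], [9, -5]]  ->  [[-379199, 204688], [903282, -487583]]
... * rho(b^-1) = [[5, 2], [-3, -1]]  ->  [[-2510059, -963086], [5979159, 2294147]]
... * rho(a^-1) = [[-5, -1], [-9, -2]]  ->  [[21218069, 4436231], [-50543118, -10567453]]
... * rho(b^-1) = [[5, 2], [-3, -1]]  ->  [[92781652, 37999907], [-221013231, -90518783]]
... * rho(a^-1) = [[-5, -1], [-9, -2]]  ->  [[-805907423, -168781466], [1919735202, 402050797]]
... * rho(a^-1) = [[-5, -1], [-9, -2]]  ->  [[5548570309, 1143470355], [-13217133183, -2723836796]]
... * rho(a^-1) = [[-5, -1], [-9, -2]]  ->  [[-38034084740, -7835511019], [90600197079, 18664806775]]
... * rho(b) = [[-1, -2], [3, 5]]  ->  [[14527551683, 36890614385], [-34605776754, -87876360283]]
... * rho(a^-1) = [[-5, -1], [-9, -2]]  ->  [[-404653287880, -88308780453], [963916126317, 210358497320]]
tr = -404653287880 + 210358497320 = -194294790560

-194294790560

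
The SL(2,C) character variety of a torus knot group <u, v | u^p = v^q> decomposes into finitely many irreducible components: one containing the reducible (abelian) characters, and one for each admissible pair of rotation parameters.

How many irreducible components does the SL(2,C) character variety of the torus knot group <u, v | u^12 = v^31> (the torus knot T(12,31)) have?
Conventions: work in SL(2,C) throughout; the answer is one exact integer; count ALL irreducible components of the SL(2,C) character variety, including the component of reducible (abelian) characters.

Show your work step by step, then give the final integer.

Gamma = < u, v | u^12 = v^31 > (torus knot T(12,31)); the central element u^12 = v^31 acts as +I or -I in any irreducible SL(2,C) representation.
This locks tr(u) to 2*cos(pi*alpha/12), alpha in 1..11, and tr(v) to 2*cos(pi*beta/31), beta in 1..30, on each component of irreducible characters.
The two central values (-1)^alpha I and (-1)^beta I must be the same matrix, so alpha and beta share a parity.
Enumerate parity-matched pairs: 6*15 odd-odd plus 5*15 even-even gives 165.
components with irreducible characters: 165; plus the single component of reducible (abelian) characters: total 166.

166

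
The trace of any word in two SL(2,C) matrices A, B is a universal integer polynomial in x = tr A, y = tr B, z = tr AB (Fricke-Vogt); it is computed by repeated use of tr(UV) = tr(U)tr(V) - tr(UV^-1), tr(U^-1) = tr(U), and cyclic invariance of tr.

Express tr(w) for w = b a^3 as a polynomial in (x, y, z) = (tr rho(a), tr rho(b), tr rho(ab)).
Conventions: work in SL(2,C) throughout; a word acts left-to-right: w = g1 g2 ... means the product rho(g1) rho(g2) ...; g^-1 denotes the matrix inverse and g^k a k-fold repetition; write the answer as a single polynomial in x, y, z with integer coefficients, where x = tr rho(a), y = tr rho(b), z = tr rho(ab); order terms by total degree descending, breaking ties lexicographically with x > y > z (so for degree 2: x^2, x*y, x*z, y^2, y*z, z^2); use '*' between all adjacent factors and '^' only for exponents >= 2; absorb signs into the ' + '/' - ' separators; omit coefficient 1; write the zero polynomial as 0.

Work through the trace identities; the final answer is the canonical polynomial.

x^2*z - x*y - z

trace(b a^2) = trace(a) trace(b a) - trace(b) = x*z - y
trace(b a^3) = trace(a) trace(b a^2) - trace(b a) = x^2*z - x*y - z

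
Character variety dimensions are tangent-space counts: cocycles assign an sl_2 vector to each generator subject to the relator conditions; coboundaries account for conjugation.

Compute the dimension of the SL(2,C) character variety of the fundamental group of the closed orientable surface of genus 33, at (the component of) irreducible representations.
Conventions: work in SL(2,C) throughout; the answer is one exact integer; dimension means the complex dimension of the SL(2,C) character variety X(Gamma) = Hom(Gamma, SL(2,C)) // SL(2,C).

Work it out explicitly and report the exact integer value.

192

pi_1 of the closed genus-33 surface has 66 generators bound by the single product-of-commutators relator.
Before the relator condition, cocycle space has dim 3*66 = 198.
d_2 is surjective at irreducible rho (its cokernel H^2 is dual to H^0 = 0), so dim Z^1 = 198 - 3 = 195.
As always at irreducible rho, dim B^1 = 3.
Hence dim X = 195 - 3 = 192.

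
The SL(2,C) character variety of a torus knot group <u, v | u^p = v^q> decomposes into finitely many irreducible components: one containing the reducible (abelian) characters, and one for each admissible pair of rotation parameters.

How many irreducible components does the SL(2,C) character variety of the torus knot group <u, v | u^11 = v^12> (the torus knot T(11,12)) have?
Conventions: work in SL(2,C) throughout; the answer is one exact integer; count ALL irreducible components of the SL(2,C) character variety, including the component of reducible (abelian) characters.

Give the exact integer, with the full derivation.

In the torus knot group T(11,12), u^11 = v^12 is central, so an irreducible representation sends it to +I or -I (Schur).
This locks tr(u) to 2*cos(pi*alpha/11), alpha in 1..10, and tr(v) to 2*cos(pi*beta/12), beta in 1..11, on each component of irreducible characters.
Consistency of u^11 = (-1)^alpha I with v^12 = (-1)^beta I forces alpha = beta (mod 2).
Enumerate parity-matched pairs: 5*6 odd-odd plus 5*5 even-even gives 55.
components with irreducible characters: 55; plus the single component of reducible (abelian) characters: total 56.

56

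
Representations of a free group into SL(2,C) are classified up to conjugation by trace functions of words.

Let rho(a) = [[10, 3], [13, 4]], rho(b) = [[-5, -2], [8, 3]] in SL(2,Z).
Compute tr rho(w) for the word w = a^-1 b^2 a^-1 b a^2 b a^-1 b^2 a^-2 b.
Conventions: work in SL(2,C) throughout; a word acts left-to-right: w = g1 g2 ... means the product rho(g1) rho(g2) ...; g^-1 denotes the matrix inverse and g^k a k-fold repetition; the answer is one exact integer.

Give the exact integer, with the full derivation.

-2291482828

rho(a^-1) = [[4, -3], [-13, 10]]
... * rho(b) = [[-5, -2], [8, 3]]  ->  [[-44, -17], [145, 56]]
... * rho(b) = [[-5, -2], [8, 3]]  ->  [[84, 37], [-277, -122]]
... * rho(a^-1) = [[4, -3], [-13, 10]]  ->  [[-145, 118], [478, -389]]
... * rho(b) = [[-5, -2], [8, 3]]  ->  [[1669, 644], [-5502, -2123]]
... * rho(a) = [[10, 3], [13, 4]]  ->  [[25062, 7583], [-82619, -24998]]
... * rho(a) = [[10, 3], [13, 4]]  ->  [[349199, 105518], [-1151164, -347849]]
... * rho(b) = [[-5, -2], [8, 3]]  ->  [[-901851, -381844], [2973028, 1258781]]
... * rho(a^-1) = [[4, -3], [-13, 10]]  ->  [[1356568, -1112887], [-4472041, 3668726]]
... * rho(b) = [[-5, -2], [8, 3]]  ->  [[-15685936, -6051797], [51710013, 19950260]]
... * rho(b) = [[-5, -2], [8, 3]]  ->  [[30015304, 13216481], [-98947985, -43569246]]
... * rho(a^-1) = [[4, -3], [-13, 10]]  ->  [[-51753037, 42118898], [170608258, -138848505]]
... * rho(a^-1) = [[4, -3], [-13, 10]]  ->  [[-754557822, 576448091], [2487463597, -1900309824]]
... * rho(b) = [[-5, -2], [8, 3]]  ->  [[8384373838, 3238459917], [-27639796577, -10675856666]]
tr = 8384373838 + -10675856666 = -2291482828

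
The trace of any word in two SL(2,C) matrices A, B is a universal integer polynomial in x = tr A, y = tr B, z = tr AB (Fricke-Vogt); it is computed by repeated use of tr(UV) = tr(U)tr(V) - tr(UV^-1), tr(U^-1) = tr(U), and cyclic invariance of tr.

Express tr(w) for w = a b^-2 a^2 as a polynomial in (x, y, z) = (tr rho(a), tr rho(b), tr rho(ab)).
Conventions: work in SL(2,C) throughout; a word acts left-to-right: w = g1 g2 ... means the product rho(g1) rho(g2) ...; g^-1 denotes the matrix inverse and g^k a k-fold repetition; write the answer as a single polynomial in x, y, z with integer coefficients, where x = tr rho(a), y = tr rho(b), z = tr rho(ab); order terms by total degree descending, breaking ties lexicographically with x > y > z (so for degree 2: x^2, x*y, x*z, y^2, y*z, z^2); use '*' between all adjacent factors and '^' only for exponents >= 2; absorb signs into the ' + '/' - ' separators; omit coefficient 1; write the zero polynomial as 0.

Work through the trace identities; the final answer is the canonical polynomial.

x^3*y^2 - x^2*y*z - x^3 - 2*x*y^2 + y*z + 3*x

use: trace(a^2) = trace(a) trace(a) - trace(1) = x^2 - 2
trace(a^3) = trace(a) trace(a^2) - trace(a) = x^3 - 3*x
use: trace(b a^2) = trace(a) trace(b a) - trace(b) = x*z - y
use: trace(a^3 b) = trace(a) trace(b a^2) - trace(b a) = x^2*z - x*y - z
trace(a^3 b^-1) = trace(a^3) trace(b) - trace(a^3 b) = x^3*y - x^2*z - 2*x*y + z
trace(a b^-2 a^2) = trace(a^3 b^-1) trace(b) - trace(a^3) = x^3*y^2 - x^2*y*z - x^3 - 2*x*y^2 + y*z + 3*x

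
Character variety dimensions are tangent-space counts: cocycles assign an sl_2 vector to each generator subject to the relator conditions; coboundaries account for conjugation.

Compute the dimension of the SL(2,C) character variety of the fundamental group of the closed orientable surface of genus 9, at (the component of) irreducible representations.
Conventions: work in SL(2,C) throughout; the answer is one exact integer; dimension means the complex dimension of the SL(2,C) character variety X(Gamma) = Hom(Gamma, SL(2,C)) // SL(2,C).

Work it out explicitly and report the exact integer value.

48

Gamma = pi_1(Sigma_9) = < a_1, b_1, ..., a_9, b_9 | prod [a_i, b_i] > has 2g = 18 generators and 1 relator.
Unconstrained cocycle data is one sl_2 vector per generator (54 dimensions), cut by the relator condition d_2(z) = 0.
d_2 is surjective at irreducible rho (its cokernel H^2 is dual to H^0 = 0), so dim Z^1 = 54 - 3 = 51.
Coboundaries contribute dim B^1 = 3 (injective at irreducible rho).
dim X = dim H^1 = 51 - 3 = 48.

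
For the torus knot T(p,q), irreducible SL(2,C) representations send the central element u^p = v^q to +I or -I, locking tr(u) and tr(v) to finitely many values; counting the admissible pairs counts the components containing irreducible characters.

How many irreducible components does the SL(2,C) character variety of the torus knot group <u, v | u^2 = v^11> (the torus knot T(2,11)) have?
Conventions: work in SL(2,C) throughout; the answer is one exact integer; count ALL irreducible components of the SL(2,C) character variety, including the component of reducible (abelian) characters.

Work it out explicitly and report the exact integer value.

6

Gamma = < u, v | u^2 = v^11 > (torus knot T(2,11)); the central element u^2 = v^11 acts as +I or -I in any irreducible SL(2,C) representation.
So on each irreducible component the traces are pinned: tr(u) = 2*cos(pi*alpha/2) with 1 <= alpha <= 1, tr(v) = 2*cos(pi*beta/11) with 1 <= beta <= 10.
The two central values (-1)^alpha I and (-1)^beta I must be the same matrix, so alpha and beta share a parity.
Enumerate parity-matched pairs: 1*5 odd-odd plus 0*5 even-even gives 5.
components with irreducible characters: 5; plus the single component of reducible (abelian) characters: total 6.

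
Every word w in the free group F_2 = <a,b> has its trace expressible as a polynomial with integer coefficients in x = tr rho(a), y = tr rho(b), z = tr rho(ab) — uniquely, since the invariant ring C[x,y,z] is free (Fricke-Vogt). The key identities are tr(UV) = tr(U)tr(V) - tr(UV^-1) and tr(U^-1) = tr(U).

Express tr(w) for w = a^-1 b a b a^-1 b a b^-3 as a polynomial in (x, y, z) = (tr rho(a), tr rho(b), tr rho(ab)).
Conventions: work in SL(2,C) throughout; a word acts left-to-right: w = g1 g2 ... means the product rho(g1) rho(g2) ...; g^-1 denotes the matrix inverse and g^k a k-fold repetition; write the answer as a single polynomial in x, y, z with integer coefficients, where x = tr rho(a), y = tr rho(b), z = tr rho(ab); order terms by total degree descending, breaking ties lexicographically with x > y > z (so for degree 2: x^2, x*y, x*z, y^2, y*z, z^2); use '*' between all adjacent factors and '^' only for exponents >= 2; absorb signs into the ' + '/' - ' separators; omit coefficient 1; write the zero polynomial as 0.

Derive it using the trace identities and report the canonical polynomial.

-x^2*y^4*z^2 + 2*x^3*y^3*z + x*y^5*z + 2*x*y^3*z^3 - x^4*y^2 - x^2*y^4 - x^2*y^2*z^2 - y^4*z^2 - y^2*z^4 - 2*x^3*y*z - 6*x*y^3*z - 2*x*y*z^3 + x^4 + 6*x^2*y^2 + 2*x^2*z^2 + y^4 + 6*y^2*z^2 + z^4 + 4*x*y*z - 4*x^2 - 4*y^2 - 4*z^2 + 2

tr(a^2 b) = tr(a) tr(b a) - tr(b)   [square of a] = x*z - y
tr(a^2) = tr(a) tr(a) - tr(1)   [square of a] = x^2 - 2
tr(a b^2 a) = tr(b) tr(a^2 b) - tr(a^2)   [square of b] = x*y*z - x^2 - y^2 + 2
tr(a b a b) = tr(b a) tr(b a) - tr(1)   [split at a repeated b] = z^2 - 2
use: tr(a b^2 a b) = tr(b) tr(a b a b) - tr(a b a)   [square of b] = y*z^2 - x*z - y
apply: tr(b a b^-1 a b) = tr(a b^2 a) tr(b) - tr(a b^2 a b)   [inverse elimination on b] = x*y^2*z - x^2*y - y^3 - y*z^2 + x*z + 3*y
tr(b a b) = tr(b) tr(a b) - tr(a)   [square of b] = y*z - x
use: tr(a b a b a) = tr(a) tr(b a b a) - tr(b a b)   [square of a] = x*z^2 - y*z - x
tr(a b a b a b) = tr(b a b a) tr(b a) - tr(a b)   [split at a repeated b] = z^3 - 3*z
apply: tr(b a b^-1 a b a) = tr(a b a b a) tr(b) - tr(a b a b a b)   [inverse elimination on b] = x*y*z^2 - y^2*z - z^3 - x*y + 3*z
tr(a b a^-1 b a b^-1) = tr(b a b^-1 a b) tr(a) - tr(b a b^-1 a b a)   [inverse elimination on a] = x^2*y^2*z - x^3*y - x*y^3 - 2*x*y*z^2 + x^2*z + y^2*z + z^3 + 4*x*y - 3*z
use: tr(a b a^-1 b a) = tr(b a^2 b) tr(a) - tr(b a^2 b a)   [inverse elimination on a] = x^2*y*z - x^3 - x*y^2 - x*z^2 + y*z + 3*x
tr(a b a^-1 b a b^-2) = tr(a b a^-1 b a b^-1) tr(b) - tr(a b a^-1 b a)   [inverse elimination on b] = x^2*y^3*z - x^3*y^2 - x*y^4 - 2*x*y^2*z^2 + y^3*z + y*z^3 + x^3 + 5*x*y^2 + x*z^2 - 4*y*z - 3*x
tr(b a b^2) = tr(b) tr(a b^2) - tr(a b)   [square of b] = y^2*z - x*y - z
tr(a b a b^2 a) = tr(a) tr(b a b^2 a) - tr(b a b^2)   [square of a] = x*y*z^2 - x^2*z - y^2*z + z
tr(a b a b^2 a b) = tr(b) tr(a b a b a b) - tr(a b a b a)   [square of b] = y*z^3 - x*z^2 - 2*y*z + x
apply: tr(a b a b^2 a b^-1) = tr(a b a b^2 a) tr(b) - tr(a b a b^2 a b)   [inverse elimination on b] = x*y^2*z^2 - x^2*y*z - y^3*z - y*z^3 + x*z^2 + 3*y*z - x
use: tr(a b a b^2 a b^-2) = tr(a b a b^2 a b^-1) tr(b) - tr(a b a b^2 a)   [inverse elimination on b] = x*y^3*z^2 - x^2*y^2*z - y^4*z - y^2*z^3 + x^2*z + 4*y^2*z - x*y - z
use: tr(b a b^-3 a b a b) = tr(a b a b^2 a b^-2) tr(b) - tr(a b a b^2 a b^-1)   [inverse elimination on b] = x*y^4*z^2 - x^2*y^3*z - y^5*z - y^3*z^3 - x*y^2*z^2 + 2*x^2*y*z + 5*y^3*z + y*z^3 - x*y^2 - x*z^2 - 4*y*z + x
tr(a b a b a b a) = tr(a) tr(b a b a b a) - tr(b a b a b)   [square of a] = x*z^3 - y*z^2 - 2*x*z + y
tr(a b a b a b a b) = tr(a b) tr(a b a b a b) - tr(a^-1 b^-1 a^-1 b^-1)   [split at a repeated a] = z^4 - 4*z^2 + 2
apply: tr(a b a b a b a b^-1) = tr(a b a b a b a) tr(b) - tr(a b a b a b a b)   [inverse elimination on b] = x*y*z^3 - y^2*z^2 - z^4 - 2*x*y*z + y^2 + 4*z^2 - 2
tr(b^-2 a b a b a b a) = tr(a b a b a b a b^-1) tr(b) - tr(a b a b a b a)   [inverse elimination on b] = x*y^2*z^3 - y^3*z^2 - y*z^4 - 2*x*y^2*z - x*z^3 + y^3 + 5*y*z^2 + 2*x*z - 3*y
apply: tr(b a b^-3 a b a b a) = tr(b^-2 a b a b a b a) tr(b) - tr(b^-2 a b a b a b a b)   [inverse elimination on b] = x*y^3*z^3 - y^4*z^2 - y^2*z^4 - 2*x*y^3*z - 2*x*y*z^3 + y^4 + 6*y^2*z^2 + z^4 + 4*x*y*z - 4*y^2 - 4*z^2 + 2
tr(b a b a^-1 b a b^-3 a) = tr(b a b^-3 a b a b) tr(a) - tr(b a b^-3 a b a b a)   [inverse elimination on a] = x^2*y^4*z^2 - x^3*y^3*z - x*y^5*z - 2*x*y^3*z^3 - x^2*y^2*z^2 + y^4*z^2 + y^2*z^4 + 2*x^3*y*z + 7*x*y^3*z + 3*x*y*z^3 - x^2*y^2 - x^2*z^2 - y^4 - 6*y^2*z^2 - z^4 - 8*x*y*z + x^2 + 4*y^2 + 4*z^2 - 2
tr(a^-1 b a b a^-1 b a b^-3) = tr(b a b a^-1 b a b^-3) tr(a) - tr(b a b a^-1 b a b^-3 a)   [inverse elimination on a] = -x^2*y^4*z^2 + 2*x^3*y^3*z + x*y^5*z + 2*x*y^3*z^3 - x^4*y^2 - x^2*y^4 - x^2*y^2*z^2 - y^4*z^2 - y^2*z^4 - 2*x^3*y*z - 6*x*y^3*z - 2*x*y*z^3 + x^4 + 6*x^2*y^2 + 2*x^2*z^2 + y^4 + 6*y^2*z^2 + z^4 + 4*x*y*z - 4*x^2 - 4*y^2 - 4*z^2 + 2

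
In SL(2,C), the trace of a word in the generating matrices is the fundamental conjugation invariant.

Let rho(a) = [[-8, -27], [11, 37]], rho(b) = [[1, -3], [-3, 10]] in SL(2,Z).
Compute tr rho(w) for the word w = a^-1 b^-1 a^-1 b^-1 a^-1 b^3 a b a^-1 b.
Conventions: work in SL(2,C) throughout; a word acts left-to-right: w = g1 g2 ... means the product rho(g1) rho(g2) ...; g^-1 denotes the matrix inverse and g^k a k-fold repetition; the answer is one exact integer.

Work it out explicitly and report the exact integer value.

rho(a^-1) = [[37, 27], [-11, -8]]
... * rho(b^-1) = [[10, 3], [3, 1]]  ->  [[451, 138], [-134, -41]]
... * rho(a^-1) = [[37, 27], [-11, -8]]  ->  [[15169, 11073], [-4507, -3290]]
... * rho(b^-1) = [[10, 3], [3, 1]]  ->  [[184909, 56580], [-54940, -16811]]
... * rho(a^-1) = [[37, 27], [-11, -8]]  ->  [[6219253, 4539903], [-1847859, -1348892]]
... * rho(b) = [[1, -3], [-3, 10]]  ->  [[-7400456, 26741271], [2198817, -7945343]]
... * rho(b) = [[1, -3], [-3, 10]]  ->  [[-87624269, 289614078], [26034846, -86049881]]
... * rho(b) = [[1, -3], [-3, 10]]  ->  [[-956466503, 3159013587], [284184489, -938603348]]
... * rho(a) = [[-8, -27], [11, 37]]  ->  [[42400881481, 142708098300], [-12598112740, -42401305079]]
... * rho(b) = [[1, -3], [-3, 10]]  ->  [[-385723413419, 1299878338557], [114605802497, -386218712570]]
... * rho(a^-1) = [[37, 27], [-11, -8]]  ->  [[-28570428020630, -20813558870769], [8488820530659, 6184106367979]]
... * rho(b) = [[1, -3], [-3, 10]]  ->  [[33870248591677, -122424304645800], [-10063498573278, 36374602087813]]
tr = 33870248591677 + 36374602087813 = 70244850679490

70244850679490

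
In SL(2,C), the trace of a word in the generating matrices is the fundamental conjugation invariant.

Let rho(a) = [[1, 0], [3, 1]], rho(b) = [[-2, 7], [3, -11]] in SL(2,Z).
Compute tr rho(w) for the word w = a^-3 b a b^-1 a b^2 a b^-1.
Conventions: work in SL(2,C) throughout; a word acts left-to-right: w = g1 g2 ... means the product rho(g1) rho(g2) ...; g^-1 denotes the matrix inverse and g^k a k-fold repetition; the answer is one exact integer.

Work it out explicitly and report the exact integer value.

7634579

rho(a^-1) = [[1, 0], [-3, 1]]
... * rho(a^-1) = [[1, 0], [-3, 1]]  ->  [[1, 0], [-6, 1]]
... * rho(a^-1) = [[1, 0], [-3, 1]]  ->  [[1, 0], [-9, 1]]
... * rho(b) = [[-2, 7], [3, -11]]  ->  [[-2, 7], [21, -74]]
... * rho(a) = [[1, 0], [3, 1]]  ->  [[19, 7], [-201, -74]]
... * rho(b^-1) = [[-11, -7], [-3, -2]]  ->  [[-230, -147], [2433, 1555]]
... * rho(a) = [[1, 0], [3, 1]]  ->  [[-671, -147], [7098, 1555]]
... * rho(b) = [[-2, 7], [3, -11]]  ->  [[901, -3080], [-9531, 32581]]
... * rho(b) = [[-2, 7], [3, -11]]  ->  [[-11042, 40187], [116805, -425108]]
... * rho(a) = [[1, 0], [3, 1]]  ->  [[109519, 40187], [-1158519, -425108]]
... * rho(b^-1) = [[-11, -7], [-3, -2]]  ->  [[-1325270, -847007], [14019033, 8959849]]
tr = -1325270 + 8959849 = 7634579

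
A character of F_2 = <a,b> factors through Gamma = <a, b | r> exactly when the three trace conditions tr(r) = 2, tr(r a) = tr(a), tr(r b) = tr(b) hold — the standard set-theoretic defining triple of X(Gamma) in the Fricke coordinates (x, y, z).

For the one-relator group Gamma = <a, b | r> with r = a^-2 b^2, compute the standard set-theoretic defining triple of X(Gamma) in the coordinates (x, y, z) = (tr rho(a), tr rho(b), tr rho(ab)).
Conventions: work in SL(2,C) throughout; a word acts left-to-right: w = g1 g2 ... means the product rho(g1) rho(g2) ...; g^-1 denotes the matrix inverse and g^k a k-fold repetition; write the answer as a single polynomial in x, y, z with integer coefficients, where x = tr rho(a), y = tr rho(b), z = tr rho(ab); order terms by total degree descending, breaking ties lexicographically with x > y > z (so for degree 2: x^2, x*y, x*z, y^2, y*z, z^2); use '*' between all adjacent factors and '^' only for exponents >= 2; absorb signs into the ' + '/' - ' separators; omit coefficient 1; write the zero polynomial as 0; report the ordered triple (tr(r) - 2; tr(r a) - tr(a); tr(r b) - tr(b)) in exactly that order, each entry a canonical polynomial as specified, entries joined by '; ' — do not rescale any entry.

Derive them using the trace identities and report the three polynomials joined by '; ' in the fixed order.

x^2*y^2 - x*y*z - x^2 - y^2; x*y^2 - y*z - 2*x; x^2*y^3 - x*y^2*z - 2*x^2*y - y^3 + x*z + 2*y

use: trace(b^2) = trace(b) * trace(b) - trace(1)   [square of b] = y^2 - 2
apply: trace(b^2 a) = trace(b) * trace(a b) - trace(a)   [square of b] = y*z - x
trace(b^2 a^-1) = trace(b^2) * trace(a) - trace(b^2 a)   [inverse elimination on a] = x*y^2 - y*z - x
trace(a^-2 b^2) = trace(b^2 a^-1) * trace(a) - trace(b^2)   [inverse elimination on a] = x^2*y^2 - x*y*z - x^2 - y^2 + 2
apply: trace(b^3) = trace(b) * trace(b^2) - trace(b) = y^3 - 3*y
use: trace(b^3 a) = trace(b) * trace(a b^2) - trace(a b) = y^2*z - x*y - z
use: trace(b^3 a^-1) = trace(b^3) * trace(a) - trace(b^3 a) = x*y^3 - y^2*z - 2*x*y + z
use: trace(a^-2 b^3) = trace(b^3 a^-1) * trace(a) - trace(b^3) = x^2*y^3 - x*y^2*z - 2*x^2*y - y^3 + x*z + 3*y
assemble the triple (trace(r) - 2; trace(r a) - x; trace(r b) - y)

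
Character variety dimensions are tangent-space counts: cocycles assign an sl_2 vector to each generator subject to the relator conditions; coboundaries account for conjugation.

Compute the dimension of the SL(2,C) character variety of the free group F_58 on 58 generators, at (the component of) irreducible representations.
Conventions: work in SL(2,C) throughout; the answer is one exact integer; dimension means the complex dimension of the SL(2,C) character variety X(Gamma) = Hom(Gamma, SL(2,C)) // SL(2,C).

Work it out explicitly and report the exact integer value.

171

The free group F_58: 58 generators, no relators.
So Z^1 = (sl_2)^58 in full: dim Z^1 = 174.
dim B^1 = 3: the coboundary map is injective because an irreducible image has centralizer 0 in sl_2.
dim H^1 = 174 - 3 = 171, which is dim X.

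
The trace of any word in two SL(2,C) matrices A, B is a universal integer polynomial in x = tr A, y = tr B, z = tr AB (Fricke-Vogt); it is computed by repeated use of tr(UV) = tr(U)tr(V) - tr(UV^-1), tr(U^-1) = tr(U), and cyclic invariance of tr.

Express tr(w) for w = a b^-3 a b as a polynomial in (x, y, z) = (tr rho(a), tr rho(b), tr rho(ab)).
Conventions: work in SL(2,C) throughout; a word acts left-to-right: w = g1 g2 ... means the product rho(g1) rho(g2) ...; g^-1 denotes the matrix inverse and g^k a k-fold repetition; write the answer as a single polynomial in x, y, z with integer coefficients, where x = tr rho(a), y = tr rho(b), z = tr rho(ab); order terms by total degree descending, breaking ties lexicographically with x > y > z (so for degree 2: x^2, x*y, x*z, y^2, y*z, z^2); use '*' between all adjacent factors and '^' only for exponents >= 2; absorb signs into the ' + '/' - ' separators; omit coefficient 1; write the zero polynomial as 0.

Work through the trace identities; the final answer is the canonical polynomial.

x*y^3*z - y^4 - y^2*z^2 - 2*x*y*z + 4*y^2 + z^2 - 2

trace(a b a) = trace(a) * trace(b a) - trace(b)   [square of a] = x*z - y
apply: trace(a b a b) = trace(b a) * trace(b a) - trace(1)   [split at a repeated b] = z^2 - 2
trace(b^-1 a b a) = trace(a b a) * trace(b) - trace(a b a b)   [inverse elimination on b] = x*y*z - y^2 - z^2 + 2
apply: trace(b^-1 a b a b^-1) = trace(b^-1 a b a) * trace(b) - trace(b^-1 a b a b)   [inverse elimination on b] = x*y^2*z - y^3 - y*z^2 - x*z + 3*y
use: trace(a b^-3 a b) = trace(b^-1 a b a b^-1) * trace(b) - trace(b^-1 a b a)   [inverse elimination on b] = x*y^3*z - y^4 - y^2*z^2 - 2*x*y*z + 4*y^2 + z^2 - 2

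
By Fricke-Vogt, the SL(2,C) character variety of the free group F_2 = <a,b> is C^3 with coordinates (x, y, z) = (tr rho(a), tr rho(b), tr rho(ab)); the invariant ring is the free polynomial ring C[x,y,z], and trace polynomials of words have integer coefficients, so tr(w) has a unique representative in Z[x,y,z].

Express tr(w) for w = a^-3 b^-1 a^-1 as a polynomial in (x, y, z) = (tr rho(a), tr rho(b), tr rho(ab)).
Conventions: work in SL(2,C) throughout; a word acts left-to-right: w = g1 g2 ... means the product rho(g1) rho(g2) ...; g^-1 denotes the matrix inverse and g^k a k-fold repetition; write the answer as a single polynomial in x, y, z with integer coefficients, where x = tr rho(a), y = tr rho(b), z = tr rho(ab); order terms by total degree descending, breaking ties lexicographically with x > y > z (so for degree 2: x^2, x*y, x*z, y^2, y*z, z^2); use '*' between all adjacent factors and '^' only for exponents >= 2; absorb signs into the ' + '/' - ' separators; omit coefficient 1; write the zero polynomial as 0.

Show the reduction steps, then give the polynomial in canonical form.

trace(a^-1) = trace(a) = x
next, trace(a^-2) = trace(a^-1) * trace(a) - trace(1) = x^2 - 2
and trace(b a^-1) = trace(b) * trace(a) - trace(b a) = x*y - z
trace(a^-2 b) = trace(b a^-1) * trace(a) - trace(b) = x^2*y - x*z - y
trace(a^-2 b^-1) = trace(a^-2) * trace(b) - trace(a^-2 b) = x*z - y
next, trace(a^-2 b^-1 a^-1) = trace(a^-2 b^-1) * trace(a) - trace(a^-2 b^-1 a) = x^2*z - x*y - z
and trace(a^-3 b^-1 a^-1) = trace(a^-2 b^-1 a^-1) * trace(a) - trace(a^-2 b^-1) = x^3*z - x^2*y - 2*x*z + y

x^3*z - x^2*y - 2*x*z + y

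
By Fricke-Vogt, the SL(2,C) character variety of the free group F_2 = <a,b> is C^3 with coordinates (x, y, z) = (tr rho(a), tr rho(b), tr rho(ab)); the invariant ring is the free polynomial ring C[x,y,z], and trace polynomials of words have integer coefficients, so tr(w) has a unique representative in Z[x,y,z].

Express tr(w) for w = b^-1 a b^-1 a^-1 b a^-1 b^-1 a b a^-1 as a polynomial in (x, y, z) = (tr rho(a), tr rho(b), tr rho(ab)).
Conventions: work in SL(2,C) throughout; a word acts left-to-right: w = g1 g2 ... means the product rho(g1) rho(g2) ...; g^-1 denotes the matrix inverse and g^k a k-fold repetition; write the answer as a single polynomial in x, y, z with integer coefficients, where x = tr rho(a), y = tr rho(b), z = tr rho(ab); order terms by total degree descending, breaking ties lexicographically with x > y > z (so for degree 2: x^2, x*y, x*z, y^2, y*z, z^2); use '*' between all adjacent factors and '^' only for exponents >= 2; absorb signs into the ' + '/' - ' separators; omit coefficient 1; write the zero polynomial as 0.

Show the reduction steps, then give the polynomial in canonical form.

-x^3*y^3*z^2 + 2*x^4*y^2*z + 2*x^2*y^4*z + 3*x^2*y^2*z^3 - x^5*y - 2*x^3*y^3 - 4*x^3*y*z^2 - x*y^5 - 4*x*y^3*z^2 - 3*x*y*z^4 + x^4*z - 4*x^2*y^2*z + 2*x^2*z^3 + y^4*z + 2*y^2*z^3 + z^5 + 6*x^3*y + 6*x*y^3 + 11*x*y*z^2 - 5*x^2*z - 5*y^2*z - 5*z^3 - 8*x*y + 5*z

next, tr(a b a) = tr(a)*tr(b a) - tr(b) = x*z - y
and tr(a b a b) = tr(b a)*tr(b a) - tr(1) = z^2 - 2
tr(b a b^-1 a) = tr(a b a)*tr(b) - tr(a b a b) = x*y*z - y^2 - z^2 + 2
next, tr(a b^-1 a^-1 b) = tr(b a b^-1)*tr(a) - tr(b a b^-1 a) = -x*y*z + x^2 + y^2 + z^2 - 2
tr(a^3 b) = tr(a)*tr(a b a) - tr(a b) = x^2*z - x*y - z
and tr(a^2) = tr(a)*tr(a) - tr(1) = x^2 - 2
tr(a^3) = tr(a)*tr(a^2) - tr(a) = x^3 - 3*x
next, tr(a b^2 a^2) = tr(b)*tr(a^3 b) - tr(a^3) = x^2*y*z - x^3 - x*y^2 - y*z + 3*x
tr(b a b) = tr(b)*tr(a b) - tr(a) = y*z - x
and tr(a^2 b a b) = tr(a)*tr(b a b a) - tr(b a b) = x*z^2 - y*z - x
tr(a b^2 a^2 b) = tr(b)*tr(a^2 b a b) - tr(a^2 b a) = x*y*z^2 - x^2*z - y^2*z + z
tr(b^2 a^2 b^-1 a) = tr(a b^2 a^2)*tr(b) - tr(a b^2 a^2 b) = x^2*y^2*z - x^3*y - x*y^3 - x*y*z^2 + x^2*z + 3*x*y - z
tr(a b^-1 a^-1 b^2 a) = tr(b^2 a^2 b^-1)*tr(a) - tr(b^2 a^2 b^-1 a) = -x^2*y^2*z + x^3*y + x*y^3 + x*y*z^2 - 4*x*y + z
tr(b^2 a b) = tr(b)*tr(a b^2) - tr(a b) = y^2*z - x*y - z
tr(a b a b^2) = tr(b)*tr(a b a b) - tr(a b a) = y*z^2 - x*z - y
next, tr(b^2 a b a b) = tr(b)*tr(a b a b^2) - tr(a b a b) = y^2*z^2 - x*y*z - y^2 - z^2 + 2
tr(a b a b a b) = tr(a b a b)*tr(a b) - tr(b a) = z^3 - 3*z
next, tr(b^2 a b a b a) = tr(b)*tr(a b a b a b) - tr(a b a b a) = y*z^3 - x*z^2 - 2*y*z + x
tr(a^-1 b^2 a b a b) = tr(b^2 a b a b)*tr(a) - tr(b^2 a b a b a) = x*y^2*z^2 - x^2*y*z - y*z^3 - x*y^2 + 2*y*z + x
and tr(a b^-1 a^-1 b^2 a b) = tr(a^-1 b^2 a b a)*tr(b) - tr(a^-1 b^2 a b a b) = -x*y^2*z^2 + x^2*y*z + y^3*z + y*z^3 - 3*y*z - x
tr(b^-1 a b^-1 a^-1 b^2 a) = tr(a b^-1 a^-1 b^2 a)*tr(b) - tr(a b^-1 a^-1 b^2 a b) = -x^2*y^3*z + x^3*y^2 + x*y^4 + 2*x*y^2*z^2 - x^2*y*z - y^3*z - y*z^3 - 4*x*y^2 + 4*y*z + x
tr(b a^-1 b^-1 a b^-1 a^-1 b) = tr(b^-1 a b^-1 a^-1 b^2)*tr(a) - tr(b^-1 a b^-1 a^-1 b^2 a) = x^2*y^3*z - x^3*y^2 - x*y^4 - 2*x*y^2*z^2 + y^3*z + y*z^3 + x^3 + 5*x*y^2 + x*z^2 - 4*y*z - 3*x
tr(b a b a^-1) = tr(b a b)*tr(a) - tr(b a b a) = x*y*z - x^2 - z^2 + 2
next, tr(a^-1 b a b a^-1) = tr(b a b a^-1)*tr(a) - tr(b a b) = x^2*y*z - x^3 - x*z^2 - y*z + 3*x
and tr(b^3 a b) = tr(b)*tr(b a b^2) - tr(b a b) = y^3*z - x*y^2 - 2*y*z + x
and tr(b^2) = tr(b)*tr(b) - tr(1) = y^2 - 2
and tr(a b^2 a) = tr(a)*tr(b^2 a) - tr(b^2) = x*y*z - x^2 - y^2 + 2
tr(b a b^2 a b) = tr(b)*tr(a b^2 a b) - tr(a b^2 a) = y^2*z^2 - 2*x*y*z + x^2 - 2
and tr(b a b^3 a b) = tr(b)*tr(b a b^2 a b) - tr(b a b^2 a) = y^3*z^2 - 2*x*y^2*z + x^2*y - y*z^2 + x*z - y
next, tr(b a b^3 a b a) = tr(b)*tr(b a b a b a b) - tr(b a b a b a) = y^2*z^3 - x*y*z^2 - 2*y^2*z - z^3 + x*y + 3*z
tr(a b^3 a b a^-1 b) = tr(b a b^3 a b)*tr(a) - tr(b a b^3 a b a) = x*y^3*z^2 - 2*x^2*y^2*z - y^2*z^3 + x^3*y + x^2*z + 2*y^2*z + z^3 - 2*x*y - 3*z
tr(b^2 a b a^-1 b^-1 a b) = tr(a b^3 a b a^-1)*tr(b) - tr(a b^3 a b a^-1 b) = -x*y^3*z^2 + 2*x^2*y^2*z + y^4*z + y^2*z^3 - x^3*y - x*y^3 - x^2*z - 4*y^2*z - z^3 + 3*x*y + 3*z
tr(a b^2 a b a) = tr(a)*tr(b^2 a b a) - tr(b^2 a b) = x*y*z^2 - x^2*z - y^2*z + z
tr(b a b a b^2 a b) = tr(b)*tr(a b^2 a b a b) - tr(a b^2 a b a) = y^2*z^3 - 2*x*y*z^2 + x^2*z - y^2*z + x*y - z
tr(a b a b a b a b) = tr(a b a b a b)*tr(a b) - tr(b a b a) = z^4 - 4*z^2 + 2
and tr(a b a b a b a) = tr(a)*tr(b a b a b a) - tr(b a b a b) = x*z^3 - y*z^2 - 2*x*z + y
and tr(b a b a b^2 a b a) = tr(b)*tr(a b a b a b a b) - tr(a b a b a b a) = y*z^4 - x*z^3 - 3*y*z^2 + 2*x*z + y
tr(a b a b^2 a b a^-1 b) = tr(b a b a b^2 a b)*tr(a) - tr(b a b a b^2 a b a) = x*y^2*z^3 - 2*x^2*y*z^2 - y*z^4 + x^3*z - x*y^2*z + x*z^3 + x^2*y + 3*y*z^2 - 3*x*z - y
tr(b^2 a b a^-1 b^-1 a b a) = tr(a b a b^2 a b a^-1)*tr(b) - tr(a b a b^2 a b a^-1 b) = -x*y^2*z^3 + 2*x^2*y*z^2 + y^3*z^2 + y*z^4 - x^3*z - x*y^2*z - x*z^3 - 3*y*z^2 + 3*x*z - y
tr(b a b a^-1 b^-1 a b a^-1 b) = tr(b^2 a b a^-1 b^-1 a b)*tr(a) - tr(b^2 a b a^-1 b^-1 a b a) = -x^2*y^3*z^2 + 2*x^3*y^2*z + x*y^4*z + 2*x*y^2*z^3 - x^4*y - x^2*y^3 - 2*x^2*y*z^2 - y^3*z^2 - y*z^4 - 3*x*y^2*z + 3*x^2*y + 3*y*z^2 + y
tr(a b a^-1 b a b a) = tr(b a b a^2 b)*tr(a) - tr(b a b a^2 b a) = x^2*y*z^2 - x^3*z - x*y^2*z - x*z^3 + y*z^2 + 3*x*z - y
next, tr(b a b a b a^2 b) = tr(a)*tr(b^2 a b a b a) - tr(b^2 a b a b) = x*y*z^3 - x^2*z^2 - y^2*z^2 - x*y*z + x^2 + y^2 + z^2 - 2
tr(b a b a b a^2 b a) = tr(a)*tr(b a b a b a b a) - tr(b a b a b a b) = x*z^4 - y*z^3 - 3*x*z^2 + 2*y*z + x
next, tr(a b a^-1 b a b a b a) = tr(b a b a b a^2 b)*tr(a) - tr(b a b a b a^2 b a) = x^2*y*z^3 - x^3*z^2 - x*y^2*z^2 - x*z^4 - x^2*y*z + y*z^3 + x^3 + x*y^2 + 4*x*z^2 - 2*y*z - 3*x
next, tr(b a b a b a b a b a) = tr(a b a b a b)*tr(a b a b) - tr(b a) = z^5 - 5*z^3 + 5*z
next, tr(a b a^-1 b a b a b a b) = tr(b a b a b a b a b)*tr(a) - tr(b a b a b a b a b a) = x*y*z^4 - x^2*z^3 - z^5 - 3*x*y*z^2 + 2*x^2*z + 5*z^3 + x*y - 5*z
next, tr(b^-1 a b a^-1 b a b a b a) = tr(a b a^-1 b a b a b a)*tr(b) - tr(a b a^-1 b a b a b a b) = x^2*y^2*z^3 - x^3*y*z^2 - x*y^3*z^2 - 2*x*y*z^4 - x^2*y^2*z + x^2*z^3 + y^2*z^3 + z^5 + x^3*y + x*y^3 + 7*x*y*z^2 - 2*x^2*z - 2*y^2*z - 5*z^3 - 4*x*y + 5*z
tr(b a b a^-1 b^-1 a b a^-1 b a) = tr(b^-1 a b a^-1 b a b a b)*tr(a) - tr(b^-1 a b a^-1 b a b a b a) = -x^2*y^2*z^3 + 2*x^3*y*z^2 + x*y^3*z^2 + 2*x*y*z^4 - x^4*z - 2*x^2*z^3 - y^2*z^3 - z^5 - x^3*y - x*y^3 - 6*x*y*z^2 + 5*x^2*z + 2*y^2*z + 5*z^3 + 3*x*y - 5*z
tr(a^-1 b a^-1 b a b a^-1 b^-1 a b) = tr(b a b a^-1 b^-1 a b a^-1 b)*tr(a) - tr(b a b a^-1 b^-1 a b a^-1 b a) = -x^3*y^3*z^2 + 2*x^4*y^2*z + x^2*y^4*z + 3*x^2*y^2*z^3 - x^5*y - x^3*y^3 - 4*x^3*y*z^2 - 2*x*y^3*z^2 - 3*x*y*z^4 + x^4*z - 3*x^2*y^2*z + 2*x^2*z^3 + y^2*z^3 + z^5 + 4*x^3*y + x*y^3 + 9*x*y*z^2 - 5*x^2*z - 2*y^2*z - 5*z^3 - 2*x*y + 5*z
next, tr(a b a^-1 b^-1 a b^-1 a^-1 b a^-1 b) = tr(a^-1 b a^-1 b a b a^-1 b^-1 a)*tr(b) - tr(a^-1 b a^-1 b a b a^-1 b^-1 a b) = x^3*y^3*z^2 - 2*x^4*y^2*z - x^2*y^4*z - 3*x^2*y^2*z^3 + x^5*y + x^3*y^3 + 4*x^3*y*z^2 + 2*x*y^3*z^2 + 3*x*y*z^4 - x^4*z + 4*x^2*y^2*z - 2*x^2*z^3 - y^2*z^3 - z^5 - 5*x^3*y - x*y^3 - 10*x*y*z^2 + 5*x^2*z + y^2*z + 5*z^3 + 5*x*y - 5*z
next, tr(b^-1 a b^-1 a^-1 b a^-1 b^-1 a b a^-1) = tr(a b a^-1 b^-1 a b^-1 a^-1 b a^-1)*tr(b) - tr(a b a^-1 b^-1 a b^-1 a^-1 b a^-1 b) = -x^3*y^3*z^2 + 2*x^4*y^2*z + 2*x^2*y^4*z + 3*x^2*y^2*z^3 - x^5*y - 2*x^3*y^3 - 4*x^3*y*z^2 - x*y^5 - 4*x*y^3*z^2 - 3*x*y*z^4 + x^4*z - 4*x^2*y^2*z + 2*x^2*z^3 + y^4*z + 2*y^2*z^3 + z^5 + 6*x^3*y + 6*x*y^3 + 11*x*y*z^2 - 5*x^2*z - 5*y^2*z - 5*z^3 - 8*x*y + 5*z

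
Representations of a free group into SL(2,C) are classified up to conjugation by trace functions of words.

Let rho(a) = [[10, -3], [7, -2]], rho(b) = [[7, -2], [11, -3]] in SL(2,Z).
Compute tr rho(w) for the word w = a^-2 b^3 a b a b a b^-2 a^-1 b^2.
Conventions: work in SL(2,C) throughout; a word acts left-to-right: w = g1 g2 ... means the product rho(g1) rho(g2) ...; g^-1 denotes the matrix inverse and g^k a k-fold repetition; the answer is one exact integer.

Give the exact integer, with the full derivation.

rho(a^-1) = [[-2, 3], [-7, 10]]
... * rho(a^-1) = [[-2, 3], [-7, 10]]  ->  [[-17, 24], [-56, 79]]
... * rho(b) = [[7, -2], [11, -3]]  ->  [[145, -38], [477, -125]]
... * rho(b) = [[7, -2], [11, -3]]  ->  [[597, -176], [1964, -579]]
... * rho(b) = [[7, -2], [11, -3]]  ->  [[2243, -666], [7379, -2191]]
... * rho(a) = [[10, -3], [7, -2]]  ->  [[17768, -5397], [58453, -17755]]
... * rho(b) = [[7, -2], [11, -3]]  ->  [[65009, -19345], [213866, -63641]]
... * rho(a) = [[10, -3], [7, -2]]  ->  [[514675, -156337], [1693173, -514316]]
... * rho(b) = [[7, -2], [11, -3]]  ->  [[1883018, -560339], [6194735, -1843398]]
... * rho(a) = [[10, -3], [7, -2]]  ->  [[14907807, -4528376], [49043564, -14897409]]
... * rho(b^-1) = [[-3, 2], [-11, 7]]  ->  [[5088715, -1883018], [16740807, -6194735]]
... * rho(b^-1) = [[-3, 2], [-11, 7]]  ->  [[5447053, -3003696], [17919664, -9881531]]
... * rho(a^-1) = [[-2, 3], [-7, 10]]  ->  [[10131766, -13695801], [33331389, -45056318]]
... * rho(b) = [[7, -2], [11, -3]]  ->  [[-79731449, 20823871], [-262299775, 68506176]]
... * rho(b) = [[7, -2], [11, -3]]  ->  [[-329057562, 96991285], [-1082530489, 319081022]]
tr = -329057562 + 319081022 = -9976540

-9976540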